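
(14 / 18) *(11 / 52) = 0.16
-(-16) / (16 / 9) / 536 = 9 / 536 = 0.02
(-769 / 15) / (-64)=769 / 960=0.80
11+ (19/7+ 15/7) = 111/7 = 15.86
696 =696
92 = 92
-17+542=525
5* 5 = 25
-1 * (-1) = 1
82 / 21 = 3.90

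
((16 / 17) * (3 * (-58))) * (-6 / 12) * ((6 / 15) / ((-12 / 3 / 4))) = -2784 / 85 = -32.75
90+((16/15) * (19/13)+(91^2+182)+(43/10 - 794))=605659/78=7764.86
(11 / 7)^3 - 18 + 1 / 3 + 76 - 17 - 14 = 32119 / 1029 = 31.21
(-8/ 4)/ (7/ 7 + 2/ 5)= -10/ 7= -1.43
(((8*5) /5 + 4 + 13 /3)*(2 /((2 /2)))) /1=98 /3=32.67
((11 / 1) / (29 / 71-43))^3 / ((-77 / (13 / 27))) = 562994003 / 5226454388736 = 0.00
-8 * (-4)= 32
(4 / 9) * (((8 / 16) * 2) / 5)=0.09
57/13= 4.38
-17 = -17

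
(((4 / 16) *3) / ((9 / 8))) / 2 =1 / 3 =0.33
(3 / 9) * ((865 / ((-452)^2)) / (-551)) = -865 / 337714512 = -0.00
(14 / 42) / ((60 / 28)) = 7 / 45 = 0.16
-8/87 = -0.09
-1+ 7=6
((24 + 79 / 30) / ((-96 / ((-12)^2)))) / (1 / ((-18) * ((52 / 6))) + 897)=-31161 / 699655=-0.04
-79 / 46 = -1.72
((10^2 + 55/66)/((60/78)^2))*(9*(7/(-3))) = -3578.58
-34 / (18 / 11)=-187 / 9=-20.78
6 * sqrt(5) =13.42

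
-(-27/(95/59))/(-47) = -1593/4465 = -0.36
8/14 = 4/7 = 0.57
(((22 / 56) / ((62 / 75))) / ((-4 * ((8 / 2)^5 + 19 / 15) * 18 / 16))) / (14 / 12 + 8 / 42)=-1375 / 18116462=-0.00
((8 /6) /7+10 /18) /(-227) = -0.00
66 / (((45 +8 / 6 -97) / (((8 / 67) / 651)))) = -66 / 276241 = -0.00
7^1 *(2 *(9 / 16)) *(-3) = -189 / 8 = -23.62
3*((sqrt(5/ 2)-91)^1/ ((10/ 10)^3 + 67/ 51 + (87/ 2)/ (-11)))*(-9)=-393822/ 263 + 15147*sqrt(10)/ 1841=-1471.40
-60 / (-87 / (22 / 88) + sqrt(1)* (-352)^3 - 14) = 2 / 1453819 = 0.00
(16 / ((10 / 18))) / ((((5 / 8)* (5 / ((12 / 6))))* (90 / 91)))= 11648 / 625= 18.64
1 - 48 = -47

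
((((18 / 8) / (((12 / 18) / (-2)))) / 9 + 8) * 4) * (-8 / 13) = -232 / 13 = -17.85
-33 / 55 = -0.60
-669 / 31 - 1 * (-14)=-235 / 31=-7.58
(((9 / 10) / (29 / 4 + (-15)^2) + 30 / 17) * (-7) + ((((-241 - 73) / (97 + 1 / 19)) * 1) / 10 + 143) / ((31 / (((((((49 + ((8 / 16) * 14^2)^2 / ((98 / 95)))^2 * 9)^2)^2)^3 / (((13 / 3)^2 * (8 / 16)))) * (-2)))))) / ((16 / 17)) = -10769790417910472130364905134646893715555424780886592198906089091919689222951534032121905854172834612902943319442969077 / 179496103280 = -60000134939477958177794410000000000000000000000000000000000000000000000000000000000000000000000000000000000.00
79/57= 1.39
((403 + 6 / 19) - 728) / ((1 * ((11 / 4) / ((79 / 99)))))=-1949404 / 20691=-94.22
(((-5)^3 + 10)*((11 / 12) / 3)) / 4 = -1265 / 144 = -8.78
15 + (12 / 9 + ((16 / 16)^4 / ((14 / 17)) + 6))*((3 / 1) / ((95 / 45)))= 7221 / 266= 27.15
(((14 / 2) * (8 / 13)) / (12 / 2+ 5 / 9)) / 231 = 24 / 8437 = 0.00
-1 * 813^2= -660969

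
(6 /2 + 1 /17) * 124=6448 /17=379.29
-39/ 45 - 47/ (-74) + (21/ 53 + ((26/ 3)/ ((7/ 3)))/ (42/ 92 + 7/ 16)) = 585199207/ 135485490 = 4.32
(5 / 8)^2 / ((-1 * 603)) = -25 / 38592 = -0.00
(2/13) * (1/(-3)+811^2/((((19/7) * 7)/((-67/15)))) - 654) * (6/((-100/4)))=5733.28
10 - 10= 0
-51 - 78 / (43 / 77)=-8199 / 43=-190.67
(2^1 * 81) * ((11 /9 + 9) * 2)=3312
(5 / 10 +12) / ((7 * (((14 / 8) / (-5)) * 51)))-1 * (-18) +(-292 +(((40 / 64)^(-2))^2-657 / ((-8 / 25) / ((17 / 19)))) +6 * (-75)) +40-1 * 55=262204359283 / 237405000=1104.46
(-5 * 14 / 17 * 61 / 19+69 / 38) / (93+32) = -7367 / 80750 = -0.09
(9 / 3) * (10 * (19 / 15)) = 38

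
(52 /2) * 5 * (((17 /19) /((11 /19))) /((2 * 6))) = 16.74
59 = 59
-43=-43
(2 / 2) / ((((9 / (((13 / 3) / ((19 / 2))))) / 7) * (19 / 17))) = 3094 / 9747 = 0.32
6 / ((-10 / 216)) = -648 / 5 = -129.60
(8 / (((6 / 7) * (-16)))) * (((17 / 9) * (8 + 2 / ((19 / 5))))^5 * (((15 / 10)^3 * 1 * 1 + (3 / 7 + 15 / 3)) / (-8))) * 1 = 13777893348183 / 19808792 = 695544.35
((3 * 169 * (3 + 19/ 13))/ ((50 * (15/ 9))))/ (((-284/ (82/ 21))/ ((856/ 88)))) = -3.63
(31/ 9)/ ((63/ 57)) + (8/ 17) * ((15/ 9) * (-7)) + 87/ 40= -25549/ 128520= -0.20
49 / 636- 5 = -3131 / 636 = -4.92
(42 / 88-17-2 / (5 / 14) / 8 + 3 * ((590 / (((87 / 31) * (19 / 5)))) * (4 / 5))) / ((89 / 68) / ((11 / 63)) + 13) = 238126837 / 42236905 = 5.64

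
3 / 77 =0.04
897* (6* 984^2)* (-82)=-427314610944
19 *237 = 4503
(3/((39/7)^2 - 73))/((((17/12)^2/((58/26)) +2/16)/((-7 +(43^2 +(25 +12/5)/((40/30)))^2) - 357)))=-243860.45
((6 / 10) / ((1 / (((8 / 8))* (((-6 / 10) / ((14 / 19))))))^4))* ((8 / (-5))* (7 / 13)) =-31668003 / 139343750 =-0.23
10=10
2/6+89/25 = 292/75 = 3.89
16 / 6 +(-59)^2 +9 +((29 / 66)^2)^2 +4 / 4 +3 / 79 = 3493.74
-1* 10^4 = -10000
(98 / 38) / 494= 49 / 9386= 0.01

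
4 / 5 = 0.80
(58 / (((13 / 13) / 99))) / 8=2871 / 4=717.75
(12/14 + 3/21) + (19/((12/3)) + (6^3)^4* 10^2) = 870712934423/4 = 217678233605.75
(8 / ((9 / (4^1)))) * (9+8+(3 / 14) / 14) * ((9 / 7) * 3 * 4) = 320160 / 343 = 933.41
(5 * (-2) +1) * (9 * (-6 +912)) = -73386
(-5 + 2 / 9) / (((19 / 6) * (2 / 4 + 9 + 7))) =-172 / 1881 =-0.09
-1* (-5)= 5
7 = 7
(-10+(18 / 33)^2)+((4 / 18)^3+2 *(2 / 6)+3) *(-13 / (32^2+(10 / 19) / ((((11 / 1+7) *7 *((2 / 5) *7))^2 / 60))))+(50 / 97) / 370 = -288315288989168929 / 29577548684872287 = -9.75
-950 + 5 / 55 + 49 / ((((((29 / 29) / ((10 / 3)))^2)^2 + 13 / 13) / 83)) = 342033631 / 110891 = 3084.41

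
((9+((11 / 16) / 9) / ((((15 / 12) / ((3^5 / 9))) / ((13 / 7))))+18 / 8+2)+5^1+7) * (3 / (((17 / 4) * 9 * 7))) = 3964 / 12495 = 0.32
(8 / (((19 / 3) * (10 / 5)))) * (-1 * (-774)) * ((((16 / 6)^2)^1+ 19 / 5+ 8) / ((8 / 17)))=1866243 / 95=19644.66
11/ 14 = 0.79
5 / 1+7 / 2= 17 / 2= 8.50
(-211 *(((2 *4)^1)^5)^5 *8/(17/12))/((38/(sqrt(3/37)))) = -382625021908030133794504704 *sqrt(111)/11951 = -337311082587289691121458.60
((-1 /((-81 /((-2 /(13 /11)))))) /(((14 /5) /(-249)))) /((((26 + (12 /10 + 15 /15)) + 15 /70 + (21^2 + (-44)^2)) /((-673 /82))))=-15361225 /2423142189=-0.01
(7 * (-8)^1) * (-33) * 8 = 14784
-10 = -10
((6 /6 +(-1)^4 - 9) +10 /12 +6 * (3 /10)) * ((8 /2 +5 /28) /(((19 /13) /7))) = -66417 /760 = -87.39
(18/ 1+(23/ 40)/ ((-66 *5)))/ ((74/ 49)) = 314629/ 26400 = 11.92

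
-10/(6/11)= -55/3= -18.33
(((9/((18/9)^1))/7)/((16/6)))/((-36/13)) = -39/448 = -0.09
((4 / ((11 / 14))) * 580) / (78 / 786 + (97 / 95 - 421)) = -404213600 / 57479433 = -7.03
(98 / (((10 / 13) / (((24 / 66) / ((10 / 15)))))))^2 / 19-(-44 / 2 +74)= 11618984 / 57475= 202.16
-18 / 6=-3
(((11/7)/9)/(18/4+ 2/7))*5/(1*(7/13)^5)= 40842230/10134621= 4.03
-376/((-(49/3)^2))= 1.41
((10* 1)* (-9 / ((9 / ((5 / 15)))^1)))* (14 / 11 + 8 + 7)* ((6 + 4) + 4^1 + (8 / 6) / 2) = -7160 / 9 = -795.56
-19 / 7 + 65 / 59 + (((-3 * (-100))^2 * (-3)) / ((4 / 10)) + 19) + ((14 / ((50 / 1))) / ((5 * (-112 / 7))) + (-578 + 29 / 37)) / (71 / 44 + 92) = -21242720010407137 / 31471219500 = -674988.78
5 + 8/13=73/13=5.62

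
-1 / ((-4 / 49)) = 12.25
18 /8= 9 /4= 2.25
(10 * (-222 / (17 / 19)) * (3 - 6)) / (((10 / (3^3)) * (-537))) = -113886 / 3043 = -37.43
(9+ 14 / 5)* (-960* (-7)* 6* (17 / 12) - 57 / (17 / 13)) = 57247641 / 85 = 673501.66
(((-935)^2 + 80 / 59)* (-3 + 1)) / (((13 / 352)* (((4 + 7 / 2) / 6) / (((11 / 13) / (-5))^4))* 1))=-425313623147776 / 13691429375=-31064.22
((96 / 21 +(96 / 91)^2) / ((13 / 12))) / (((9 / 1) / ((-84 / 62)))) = -376576 / 476749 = -0.79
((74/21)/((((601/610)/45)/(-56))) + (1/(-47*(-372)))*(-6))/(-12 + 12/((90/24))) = 78922779005/77057816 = 1024.20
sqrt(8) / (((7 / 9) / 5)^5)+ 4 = 4+ 369056250 * sqrt(2) / 16807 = 31057.99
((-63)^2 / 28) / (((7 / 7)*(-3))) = -189 / 4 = -47.25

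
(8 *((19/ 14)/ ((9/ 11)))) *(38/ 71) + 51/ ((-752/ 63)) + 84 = 292068251/ 3363696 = 86.83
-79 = -79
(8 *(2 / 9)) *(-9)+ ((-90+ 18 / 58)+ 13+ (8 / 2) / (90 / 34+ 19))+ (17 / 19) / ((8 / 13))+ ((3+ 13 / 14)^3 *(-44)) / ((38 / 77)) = -5496.90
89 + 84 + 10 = 183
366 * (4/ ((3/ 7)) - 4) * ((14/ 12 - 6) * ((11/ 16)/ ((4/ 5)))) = -97295/ 12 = -8107.92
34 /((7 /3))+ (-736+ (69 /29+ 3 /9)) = -437698 /609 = -718.72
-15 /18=-5 /6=-0.83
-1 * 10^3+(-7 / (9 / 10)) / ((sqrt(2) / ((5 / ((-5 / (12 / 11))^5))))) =-1000+193536 * sqrt(2) / 20131375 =-999.99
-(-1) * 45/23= 45/23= 1.96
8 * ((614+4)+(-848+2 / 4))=-1836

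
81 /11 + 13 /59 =4922 /649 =7.58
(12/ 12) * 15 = 15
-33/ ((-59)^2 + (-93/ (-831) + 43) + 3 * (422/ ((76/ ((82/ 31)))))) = -163153/ 17641164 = -0.01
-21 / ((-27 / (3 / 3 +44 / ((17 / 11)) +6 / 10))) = 1988 / 85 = 23.39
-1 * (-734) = 734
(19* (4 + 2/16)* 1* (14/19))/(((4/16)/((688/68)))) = 39732/17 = 2337.18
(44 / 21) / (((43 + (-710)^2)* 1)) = 44 / 10587003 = 0.00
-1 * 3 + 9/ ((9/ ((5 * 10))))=47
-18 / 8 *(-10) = 45 / 2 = 22.50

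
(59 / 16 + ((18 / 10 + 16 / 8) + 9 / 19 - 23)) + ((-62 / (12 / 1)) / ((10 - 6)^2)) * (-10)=-13463 / 1140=-11.81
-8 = -8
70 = 70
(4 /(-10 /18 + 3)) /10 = 9 /55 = 0.16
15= 15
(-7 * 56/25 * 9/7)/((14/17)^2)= -5202/175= -29.73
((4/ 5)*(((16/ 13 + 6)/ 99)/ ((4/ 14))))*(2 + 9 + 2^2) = 1316/ 429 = 3.07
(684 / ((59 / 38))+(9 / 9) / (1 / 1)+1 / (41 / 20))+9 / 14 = 14991565 / 33866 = 442.67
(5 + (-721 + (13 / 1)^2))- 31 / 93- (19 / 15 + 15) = -2818 / 5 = -563.60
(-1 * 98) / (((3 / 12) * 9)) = -392 / 9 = -43.56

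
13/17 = 0.76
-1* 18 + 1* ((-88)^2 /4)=1918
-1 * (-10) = 10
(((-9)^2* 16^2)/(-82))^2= 107495424/1681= 63947.31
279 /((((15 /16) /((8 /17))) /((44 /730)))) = 261888 /31025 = 8.44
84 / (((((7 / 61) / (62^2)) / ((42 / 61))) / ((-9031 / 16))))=-1093527666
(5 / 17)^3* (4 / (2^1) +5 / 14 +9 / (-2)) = -1875 / 34391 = -0.05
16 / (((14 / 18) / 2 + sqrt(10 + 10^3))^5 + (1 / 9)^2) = -22669574122715383296 / 749957652619276534901663755 + 11672600974991852544 *sqrt(1010) / 749957652619276534901663755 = 0.00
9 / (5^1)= 9 / 5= 1.80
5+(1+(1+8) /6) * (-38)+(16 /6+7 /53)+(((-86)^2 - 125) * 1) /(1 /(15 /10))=3440537 /318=10819.30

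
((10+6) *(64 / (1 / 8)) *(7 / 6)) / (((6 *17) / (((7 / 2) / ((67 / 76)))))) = 3813376 / 10251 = 372.00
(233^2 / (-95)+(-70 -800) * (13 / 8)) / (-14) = 141.80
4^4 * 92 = 23552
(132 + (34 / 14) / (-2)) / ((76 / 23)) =39.58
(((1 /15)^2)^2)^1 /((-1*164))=-1 /8302500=-0.00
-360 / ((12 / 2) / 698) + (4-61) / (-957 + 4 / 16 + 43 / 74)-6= -1975801694 / 47171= -41885.94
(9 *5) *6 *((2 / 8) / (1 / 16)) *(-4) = -4320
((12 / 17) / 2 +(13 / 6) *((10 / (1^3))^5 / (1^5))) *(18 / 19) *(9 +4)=861901404 / 323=2668425.40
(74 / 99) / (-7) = -0.11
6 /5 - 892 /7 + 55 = -2493 /35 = -71.23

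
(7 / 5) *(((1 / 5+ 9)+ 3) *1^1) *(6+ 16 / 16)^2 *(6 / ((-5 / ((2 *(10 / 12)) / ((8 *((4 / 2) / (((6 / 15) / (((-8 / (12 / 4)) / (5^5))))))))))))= 1569225 / 32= 49038.28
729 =729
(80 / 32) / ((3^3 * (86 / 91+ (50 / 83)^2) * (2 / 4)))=0.14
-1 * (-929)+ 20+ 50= 999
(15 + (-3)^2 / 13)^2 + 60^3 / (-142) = -1274.88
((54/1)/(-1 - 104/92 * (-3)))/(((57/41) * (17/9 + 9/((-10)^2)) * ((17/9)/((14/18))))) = 21387240/6327893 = 3.38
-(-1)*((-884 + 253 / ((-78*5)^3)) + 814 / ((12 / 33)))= 80347585247 / 59319000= 1354.50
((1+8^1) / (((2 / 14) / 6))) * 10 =3780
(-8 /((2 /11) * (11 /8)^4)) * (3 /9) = -4.10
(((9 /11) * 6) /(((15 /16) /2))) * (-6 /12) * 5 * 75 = -21600 /11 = -1963.64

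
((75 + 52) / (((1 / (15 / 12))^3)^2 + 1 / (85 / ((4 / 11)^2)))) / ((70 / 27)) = 185.76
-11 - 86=-97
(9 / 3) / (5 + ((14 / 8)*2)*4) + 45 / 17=906 / 323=2.80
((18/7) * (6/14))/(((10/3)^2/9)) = 2187/2450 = 0.89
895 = 895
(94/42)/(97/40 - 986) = -1880/826203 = -0.00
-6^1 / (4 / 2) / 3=-1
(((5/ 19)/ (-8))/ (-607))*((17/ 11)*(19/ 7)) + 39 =14582653/ 373912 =39.00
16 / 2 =8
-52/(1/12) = -624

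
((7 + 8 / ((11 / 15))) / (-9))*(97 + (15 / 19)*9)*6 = -779332 / 627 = -1242.95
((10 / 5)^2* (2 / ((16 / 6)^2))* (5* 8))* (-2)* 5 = -450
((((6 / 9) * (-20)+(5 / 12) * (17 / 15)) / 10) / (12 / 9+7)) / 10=-463 / 30000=-0.02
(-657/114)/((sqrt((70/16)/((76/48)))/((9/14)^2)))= -5913 *sqrt(3990)/260680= -1.43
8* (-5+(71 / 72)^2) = -20879 / 648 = -32.22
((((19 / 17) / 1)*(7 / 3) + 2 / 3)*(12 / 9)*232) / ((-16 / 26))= -251836 / 153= -1645.99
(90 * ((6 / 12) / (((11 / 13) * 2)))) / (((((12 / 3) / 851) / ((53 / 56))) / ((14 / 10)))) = 5277051 / 704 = 7495.81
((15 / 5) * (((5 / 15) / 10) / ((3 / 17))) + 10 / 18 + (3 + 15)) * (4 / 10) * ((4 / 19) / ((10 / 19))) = 3442 / 1125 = 3.06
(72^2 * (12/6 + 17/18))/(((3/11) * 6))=9328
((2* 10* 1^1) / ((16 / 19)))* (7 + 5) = 285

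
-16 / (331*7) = -16 / 2317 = -0.01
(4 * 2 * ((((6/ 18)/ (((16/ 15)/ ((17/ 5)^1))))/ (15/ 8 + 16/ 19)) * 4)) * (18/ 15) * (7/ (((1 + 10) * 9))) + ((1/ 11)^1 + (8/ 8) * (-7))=-56924/ 9735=-5.85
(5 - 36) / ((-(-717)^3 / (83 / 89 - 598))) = 549103 / 10935187119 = 0.00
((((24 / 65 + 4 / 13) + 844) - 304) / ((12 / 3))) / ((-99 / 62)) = -544732 / 6435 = -84.65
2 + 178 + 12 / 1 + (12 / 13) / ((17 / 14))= 42600 / 221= 192.76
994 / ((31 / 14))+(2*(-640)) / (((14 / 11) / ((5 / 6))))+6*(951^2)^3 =2889451043784721989742 / 651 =4438480866028758816.81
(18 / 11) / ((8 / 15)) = 135 / 44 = 3.07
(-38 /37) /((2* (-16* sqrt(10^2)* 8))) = 0.00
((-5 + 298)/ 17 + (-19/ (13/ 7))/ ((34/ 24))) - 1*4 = 1329/ 221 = 6.01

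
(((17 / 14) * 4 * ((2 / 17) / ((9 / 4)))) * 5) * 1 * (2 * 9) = 160 / 7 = 22.86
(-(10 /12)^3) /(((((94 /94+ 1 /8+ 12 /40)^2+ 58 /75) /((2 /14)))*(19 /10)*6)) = -125000 /48331269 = -0.00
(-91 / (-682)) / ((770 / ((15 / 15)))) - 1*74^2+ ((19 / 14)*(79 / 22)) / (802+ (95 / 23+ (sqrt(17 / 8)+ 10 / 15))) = -5475.99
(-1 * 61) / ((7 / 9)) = -549 / 7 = -78.43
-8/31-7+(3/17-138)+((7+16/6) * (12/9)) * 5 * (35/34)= -78.74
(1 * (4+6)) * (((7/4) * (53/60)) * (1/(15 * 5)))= 0.21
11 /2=5.50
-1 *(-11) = 11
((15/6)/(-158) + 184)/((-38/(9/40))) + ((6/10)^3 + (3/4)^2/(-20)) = -1353159/1501000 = -0.90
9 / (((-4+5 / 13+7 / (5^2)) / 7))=-20475 / 1084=-18.89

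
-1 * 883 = -883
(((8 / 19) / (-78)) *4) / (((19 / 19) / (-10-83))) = 496 / 247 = 2.01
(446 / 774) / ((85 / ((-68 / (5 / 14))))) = -12488 / 9675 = -1.29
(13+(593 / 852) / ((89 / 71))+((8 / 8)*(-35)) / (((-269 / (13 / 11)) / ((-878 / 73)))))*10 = 13502390095 / 115347738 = 117.06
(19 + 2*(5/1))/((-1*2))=-29/2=-14.50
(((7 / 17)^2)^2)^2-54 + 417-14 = 2434545111710 / 6975757441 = 349.00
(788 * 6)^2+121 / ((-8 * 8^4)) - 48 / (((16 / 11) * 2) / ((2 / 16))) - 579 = 732476307335 / 32768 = 22353402.93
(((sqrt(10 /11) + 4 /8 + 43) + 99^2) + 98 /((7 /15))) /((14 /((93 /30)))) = 31 *sqrt(110) /1540 + 623379 /280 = 2226.56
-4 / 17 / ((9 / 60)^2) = -10.46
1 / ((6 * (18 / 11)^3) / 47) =62557 / 34992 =1.79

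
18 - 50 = -32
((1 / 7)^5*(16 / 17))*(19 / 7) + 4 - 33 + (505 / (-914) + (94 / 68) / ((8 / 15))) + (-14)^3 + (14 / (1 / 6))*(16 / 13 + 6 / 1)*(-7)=-1335112590568307 / 190115136848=-7022.65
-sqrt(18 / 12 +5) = -sqrt(26) / 2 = -2.55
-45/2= -22.50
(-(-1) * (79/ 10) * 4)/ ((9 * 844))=79/ 18990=0.00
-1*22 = -22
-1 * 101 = -101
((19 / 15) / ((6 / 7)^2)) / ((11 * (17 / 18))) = 931 / 5610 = 0.17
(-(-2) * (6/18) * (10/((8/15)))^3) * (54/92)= 3796875/1472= 2579.40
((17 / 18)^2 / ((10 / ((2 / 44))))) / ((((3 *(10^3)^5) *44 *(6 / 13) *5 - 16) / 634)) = 1190969 / 141134399999999992586880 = 0.00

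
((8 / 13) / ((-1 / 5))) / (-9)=40 / 117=0.34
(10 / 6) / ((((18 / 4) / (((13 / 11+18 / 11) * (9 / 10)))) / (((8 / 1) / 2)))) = 124 / 33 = 3.76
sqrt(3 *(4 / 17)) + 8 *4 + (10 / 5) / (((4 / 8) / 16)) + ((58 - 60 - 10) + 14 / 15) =2 *sqrt(51) / 17 + 1274 / 15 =85.77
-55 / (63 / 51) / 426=-935 / 8946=-0.10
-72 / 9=-8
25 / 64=0.39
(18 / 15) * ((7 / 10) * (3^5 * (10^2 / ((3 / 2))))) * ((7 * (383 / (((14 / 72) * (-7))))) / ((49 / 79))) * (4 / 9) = -941113728 / 49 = -19206402.61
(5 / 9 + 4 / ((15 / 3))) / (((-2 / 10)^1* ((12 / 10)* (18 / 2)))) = -305 / 486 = -0.63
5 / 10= 0.50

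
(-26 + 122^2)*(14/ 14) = 14858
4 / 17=0.24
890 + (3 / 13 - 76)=10585 / 13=814.23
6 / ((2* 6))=0.50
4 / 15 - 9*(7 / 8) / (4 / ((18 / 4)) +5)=-6809 / 6360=-1.07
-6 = -6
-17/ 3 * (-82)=1394/ 3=464.67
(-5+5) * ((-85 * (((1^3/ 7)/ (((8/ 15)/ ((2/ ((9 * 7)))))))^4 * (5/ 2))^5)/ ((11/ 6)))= 0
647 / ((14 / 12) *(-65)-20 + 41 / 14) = -13587 / 1951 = -6.96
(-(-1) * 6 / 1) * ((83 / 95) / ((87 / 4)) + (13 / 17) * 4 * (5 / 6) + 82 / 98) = 47173222 / 2294915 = 20.56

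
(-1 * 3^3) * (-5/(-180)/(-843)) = 1/1124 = 0.00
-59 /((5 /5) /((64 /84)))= -944 /21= -44.95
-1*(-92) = 92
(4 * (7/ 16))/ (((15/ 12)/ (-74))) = -518/ 5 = -103.60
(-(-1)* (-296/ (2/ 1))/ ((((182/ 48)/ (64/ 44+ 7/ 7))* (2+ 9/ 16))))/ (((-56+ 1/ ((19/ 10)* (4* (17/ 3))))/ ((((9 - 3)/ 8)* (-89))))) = -66166854912/ 1484083601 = -44.58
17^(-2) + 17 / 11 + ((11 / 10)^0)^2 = 2.55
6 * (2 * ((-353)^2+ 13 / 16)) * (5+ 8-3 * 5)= -5981271 / 2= -2990635.50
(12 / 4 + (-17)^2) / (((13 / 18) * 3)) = 1752 / 13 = 134.77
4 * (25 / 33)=100 / 33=3.03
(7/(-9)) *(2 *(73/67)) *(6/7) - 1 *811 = -163303/201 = -812.45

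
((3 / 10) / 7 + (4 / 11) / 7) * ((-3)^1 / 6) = -0.05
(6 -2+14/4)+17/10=46/5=9.20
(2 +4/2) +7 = 11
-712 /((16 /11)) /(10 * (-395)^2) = -979 /3120500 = -0.00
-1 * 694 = -694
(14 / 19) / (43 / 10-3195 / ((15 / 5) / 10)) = -140 / 2022683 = -0.00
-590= -590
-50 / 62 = -25 / 31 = -0.81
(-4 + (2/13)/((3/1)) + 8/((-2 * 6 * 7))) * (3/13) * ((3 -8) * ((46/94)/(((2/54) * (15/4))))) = 914112/55601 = 16.44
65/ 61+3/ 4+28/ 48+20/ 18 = 1927/ 549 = 3.51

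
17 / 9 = 1.89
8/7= 1.14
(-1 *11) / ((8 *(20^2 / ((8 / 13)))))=-11 / 5200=-0.00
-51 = -51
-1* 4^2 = -16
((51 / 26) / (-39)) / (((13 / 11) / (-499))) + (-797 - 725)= -6594355 / 4394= -1500.76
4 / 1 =4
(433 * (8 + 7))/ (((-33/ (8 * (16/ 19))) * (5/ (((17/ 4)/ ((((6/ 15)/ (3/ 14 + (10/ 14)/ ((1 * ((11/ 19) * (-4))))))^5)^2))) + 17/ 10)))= -7742064860806948902500000000/ 13153572487749438984875106359097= -0.00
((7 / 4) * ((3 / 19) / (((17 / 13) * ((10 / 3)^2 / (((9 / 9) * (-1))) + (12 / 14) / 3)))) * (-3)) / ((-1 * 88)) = -51597 / 77540672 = -0.00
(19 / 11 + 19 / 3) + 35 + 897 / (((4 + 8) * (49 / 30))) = 287263 / 3234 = 88.83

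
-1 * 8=-8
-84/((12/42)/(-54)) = 15876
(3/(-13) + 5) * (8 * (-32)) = -15872/13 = -1220.92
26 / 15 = 1.73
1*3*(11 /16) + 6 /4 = 57 /16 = 3.56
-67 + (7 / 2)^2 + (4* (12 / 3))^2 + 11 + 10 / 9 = 7681 / 36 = 213.36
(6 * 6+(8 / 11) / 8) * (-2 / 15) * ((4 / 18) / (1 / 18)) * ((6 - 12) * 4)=25408 / 55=461.96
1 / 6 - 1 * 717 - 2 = -718.83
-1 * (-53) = 53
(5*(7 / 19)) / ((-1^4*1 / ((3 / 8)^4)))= -2835 / 77824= -0.04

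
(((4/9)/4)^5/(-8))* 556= -139/118098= -0.00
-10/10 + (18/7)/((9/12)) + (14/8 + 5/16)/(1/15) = 3737/112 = 33.37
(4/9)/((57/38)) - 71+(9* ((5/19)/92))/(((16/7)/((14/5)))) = -26683549/377568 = -70.67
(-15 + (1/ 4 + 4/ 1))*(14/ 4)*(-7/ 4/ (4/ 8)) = 2107/ 16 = 131.69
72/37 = 1.95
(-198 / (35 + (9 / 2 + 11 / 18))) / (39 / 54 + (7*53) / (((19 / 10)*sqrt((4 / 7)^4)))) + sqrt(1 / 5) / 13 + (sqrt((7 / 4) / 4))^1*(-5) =-5*sqrt(7) / 4- 128304 / 15561817 + sqrt(5) / 65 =-3.28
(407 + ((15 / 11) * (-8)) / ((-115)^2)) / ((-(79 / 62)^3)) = -2822194616248 / 14344969705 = -196.74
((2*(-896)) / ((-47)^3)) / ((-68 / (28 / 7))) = -1792 / 1764991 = -0.00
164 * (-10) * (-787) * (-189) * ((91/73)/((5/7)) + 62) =-1135143508968/73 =-15549911081.75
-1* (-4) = 4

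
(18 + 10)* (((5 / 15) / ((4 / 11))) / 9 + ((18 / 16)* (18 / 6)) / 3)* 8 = 274.81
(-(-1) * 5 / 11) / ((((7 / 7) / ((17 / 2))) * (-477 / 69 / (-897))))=584545 / 1166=501.33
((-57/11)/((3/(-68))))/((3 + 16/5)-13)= -190/11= -17.27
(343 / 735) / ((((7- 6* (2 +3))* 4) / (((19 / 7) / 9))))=-19 / 12420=-0.00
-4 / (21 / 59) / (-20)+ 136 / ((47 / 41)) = 119.20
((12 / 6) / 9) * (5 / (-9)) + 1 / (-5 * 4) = -281 / 1620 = -0.17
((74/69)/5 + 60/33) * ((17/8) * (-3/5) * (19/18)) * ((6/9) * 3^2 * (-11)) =1245811/6900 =180.55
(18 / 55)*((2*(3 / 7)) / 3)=36 / 385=0.09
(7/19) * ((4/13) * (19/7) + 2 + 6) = 804/247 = 3.26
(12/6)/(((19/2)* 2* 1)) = 2/19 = 0.11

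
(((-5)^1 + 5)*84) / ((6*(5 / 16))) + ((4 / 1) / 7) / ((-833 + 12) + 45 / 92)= -368 / 528409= -0.00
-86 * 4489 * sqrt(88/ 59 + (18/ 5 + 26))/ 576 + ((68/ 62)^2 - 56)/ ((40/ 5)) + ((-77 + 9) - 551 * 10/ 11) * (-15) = 180273325/ 21142 - 193027 * sqrt(676435)/ 42480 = 4789.58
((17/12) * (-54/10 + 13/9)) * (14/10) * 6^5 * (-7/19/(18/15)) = 1779288/95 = 18729.35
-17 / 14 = -1.21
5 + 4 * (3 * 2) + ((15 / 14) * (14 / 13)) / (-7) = 2624 / 91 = 28.84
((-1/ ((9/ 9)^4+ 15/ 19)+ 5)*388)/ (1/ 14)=410116/ 17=24124.47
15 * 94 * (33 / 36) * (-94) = -121495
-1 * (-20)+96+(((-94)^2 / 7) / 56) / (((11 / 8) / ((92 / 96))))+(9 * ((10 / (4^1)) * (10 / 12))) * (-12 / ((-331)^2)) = 46666889861 / 354320274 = 131.71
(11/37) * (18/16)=99/296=0.33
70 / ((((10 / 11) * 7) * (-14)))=-11 / 14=-0.79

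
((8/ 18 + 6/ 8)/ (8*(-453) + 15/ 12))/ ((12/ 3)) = -1/ 12132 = -0.00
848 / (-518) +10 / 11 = -0.73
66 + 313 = 379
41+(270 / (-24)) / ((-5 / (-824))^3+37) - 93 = -1082726368996 / 20700620413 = -52.30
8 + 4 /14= 58 /7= 8.29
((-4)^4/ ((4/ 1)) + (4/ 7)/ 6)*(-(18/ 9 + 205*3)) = -830482/ 21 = -39546.76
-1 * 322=-322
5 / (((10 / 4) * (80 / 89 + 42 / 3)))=89 / 663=0.13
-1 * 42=-42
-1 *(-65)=65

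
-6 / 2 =-3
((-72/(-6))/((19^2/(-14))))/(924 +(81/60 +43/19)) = -3360/6697367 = -0.00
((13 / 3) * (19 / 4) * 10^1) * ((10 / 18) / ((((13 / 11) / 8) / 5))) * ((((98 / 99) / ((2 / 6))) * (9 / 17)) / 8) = 116375 / 153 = 760.62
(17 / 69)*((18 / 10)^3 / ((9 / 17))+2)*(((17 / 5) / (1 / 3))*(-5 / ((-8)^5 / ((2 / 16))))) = 470203 / 753664000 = 0.00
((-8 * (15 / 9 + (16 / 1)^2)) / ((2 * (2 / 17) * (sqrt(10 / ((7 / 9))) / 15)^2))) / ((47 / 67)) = -30815645 / 141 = -218550.67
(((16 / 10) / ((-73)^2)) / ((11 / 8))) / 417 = 64 / 122220615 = 0.00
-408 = -408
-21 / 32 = -0.66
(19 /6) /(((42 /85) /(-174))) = -46835 /42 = -1115.12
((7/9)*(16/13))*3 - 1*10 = -278/39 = -7.13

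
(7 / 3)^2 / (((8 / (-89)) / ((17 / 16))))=-74137 / 1152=-64.36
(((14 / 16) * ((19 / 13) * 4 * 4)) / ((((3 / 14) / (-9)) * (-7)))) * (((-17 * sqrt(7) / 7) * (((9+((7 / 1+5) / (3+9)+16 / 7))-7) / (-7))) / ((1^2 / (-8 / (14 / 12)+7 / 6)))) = -3389.56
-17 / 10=-1.70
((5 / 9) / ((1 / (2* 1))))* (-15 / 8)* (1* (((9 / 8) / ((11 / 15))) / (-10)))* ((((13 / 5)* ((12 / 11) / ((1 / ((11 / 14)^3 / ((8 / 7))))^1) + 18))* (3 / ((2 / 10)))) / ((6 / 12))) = 127018125 / 275968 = 460.26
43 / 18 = 2.39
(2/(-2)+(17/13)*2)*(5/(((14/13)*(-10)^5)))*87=-261/40000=-0.01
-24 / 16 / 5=-3 / 10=-0.30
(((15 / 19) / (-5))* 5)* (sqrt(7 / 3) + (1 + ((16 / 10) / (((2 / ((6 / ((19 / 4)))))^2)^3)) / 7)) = -5* sqrt(21) / 19 - 5011481121 / 6257102173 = -2.01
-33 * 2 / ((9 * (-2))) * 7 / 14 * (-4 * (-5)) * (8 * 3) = 880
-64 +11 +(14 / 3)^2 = -281 / 9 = -31.22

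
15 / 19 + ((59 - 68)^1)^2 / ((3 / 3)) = 1554 / 19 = 81.79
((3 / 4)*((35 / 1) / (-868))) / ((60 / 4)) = -1 / 496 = -0.00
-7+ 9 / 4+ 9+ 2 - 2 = 17 / 4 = 4.25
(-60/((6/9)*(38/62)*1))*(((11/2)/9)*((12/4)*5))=-25575/19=-1346.05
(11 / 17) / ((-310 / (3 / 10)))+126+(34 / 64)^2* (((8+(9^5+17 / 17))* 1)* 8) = 112540124847 / 843200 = 133467.89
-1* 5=-5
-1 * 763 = -763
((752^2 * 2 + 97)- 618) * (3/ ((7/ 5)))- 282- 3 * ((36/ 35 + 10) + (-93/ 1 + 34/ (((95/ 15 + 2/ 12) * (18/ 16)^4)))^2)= 2398000.24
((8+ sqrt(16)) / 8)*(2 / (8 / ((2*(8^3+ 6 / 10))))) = 7689 / 20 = 384.45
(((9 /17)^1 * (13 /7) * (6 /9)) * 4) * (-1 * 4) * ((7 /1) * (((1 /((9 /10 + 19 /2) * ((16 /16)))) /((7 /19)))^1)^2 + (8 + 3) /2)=-62.68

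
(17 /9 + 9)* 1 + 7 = 161 /9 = 17.89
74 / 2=37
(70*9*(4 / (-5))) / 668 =-126 / 167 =-0.75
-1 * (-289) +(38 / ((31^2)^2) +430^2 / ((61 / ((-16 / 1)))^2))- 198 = 44027026933129 / 3436421641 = 12811.88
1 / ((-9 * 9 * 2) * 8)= -1 / 1296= -0.00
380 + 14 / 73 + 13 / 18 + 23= 530743 / 1314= 403.91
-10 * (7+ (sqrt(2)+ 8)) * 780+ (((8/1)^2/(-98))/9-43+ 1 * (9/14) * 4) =-51614861/441-7800 * sqrt(2) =-128071.37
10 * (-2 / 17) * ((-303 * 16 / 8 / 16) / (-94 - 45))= -1515 / 4726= -0.32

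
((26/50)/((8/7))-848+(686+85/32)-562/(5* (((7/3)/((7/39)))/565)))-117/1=-53674043/10400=-5160.97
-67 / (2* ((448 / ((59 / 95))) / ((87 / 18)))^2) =-196143907 / 130417459200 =-0.00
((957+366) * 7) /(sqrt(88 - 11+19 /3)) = 9261 * sqrt(30) /50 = 1014.49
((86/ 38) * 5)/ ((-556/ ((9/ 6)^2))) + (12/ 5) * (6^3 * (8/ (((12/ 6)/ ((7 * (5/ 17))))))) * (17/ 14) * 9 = 1971494001/ 42256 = 46655.95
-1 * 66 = -66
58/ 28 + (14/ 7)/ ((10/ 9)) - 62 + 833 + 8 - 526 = 17981/ 70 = 256.87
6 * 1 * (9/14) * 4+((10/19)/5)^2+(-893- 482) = -3435609/2527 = -1359.56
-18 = -18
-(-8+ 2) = 6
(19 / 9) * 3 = 19 / 3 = 6.33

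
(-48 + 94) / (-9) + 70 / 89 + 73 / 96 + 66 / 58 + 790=585425623 / 743328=787.57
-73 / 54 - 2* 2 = -289 / 54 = -5.35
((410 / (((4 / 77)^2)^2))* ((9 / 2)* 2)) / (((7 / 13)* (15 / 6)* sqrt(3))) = 8029958937* sqrt(3) / 64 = 217317138.46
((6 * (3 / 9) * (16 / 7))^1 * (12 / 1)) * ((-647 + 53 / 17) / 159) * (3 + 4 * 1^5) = -1401088 / 901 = -1555.04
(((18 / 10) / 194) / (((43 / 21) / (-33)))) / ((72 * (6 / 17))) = -0.01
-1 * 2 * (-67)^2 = -8978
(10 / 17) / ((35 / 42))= 12 / 17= 0.71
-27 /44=-0.61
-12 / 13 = -0.92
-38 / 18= -19 / 9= -2.11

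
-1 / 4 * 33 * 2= -33 / 2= -16.50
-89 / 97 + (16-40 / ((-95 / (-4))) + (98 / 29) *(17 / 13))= 12379699 / 694811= 17.82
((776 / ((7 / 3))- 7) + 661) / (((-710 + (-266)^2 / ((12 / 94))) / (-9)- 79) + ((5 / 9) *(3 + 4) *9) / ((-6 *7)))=-372924 / 23279081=-0.02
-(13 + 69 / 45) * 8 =-1744 / 15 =-116.27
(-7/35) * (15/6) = -1/2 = -0.50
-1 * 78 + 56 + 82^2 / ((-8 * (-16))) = 977 / 32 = 30.53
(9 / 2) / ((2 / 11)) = 99 / 4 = 24.75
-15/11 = -1.36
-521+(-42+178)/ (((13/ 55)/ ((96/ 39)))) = 151311/ 169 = 895.33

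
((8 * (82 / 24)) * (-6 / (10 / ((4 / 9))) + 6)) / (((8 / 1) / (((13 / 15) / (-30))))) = -22919 / 40500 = -0.57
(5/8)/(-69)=-5/552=-0.01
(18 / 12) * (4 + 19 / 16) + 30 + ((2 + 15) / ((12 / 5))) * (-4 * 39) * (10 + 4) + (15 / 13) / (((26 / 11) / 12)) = -83425759 / 5408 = -15426.36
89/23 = 3.87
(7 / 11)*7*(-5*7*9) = -15435 / 11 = -1403.18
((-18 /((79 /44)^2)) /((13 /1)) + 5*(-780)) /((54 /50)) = -3611.51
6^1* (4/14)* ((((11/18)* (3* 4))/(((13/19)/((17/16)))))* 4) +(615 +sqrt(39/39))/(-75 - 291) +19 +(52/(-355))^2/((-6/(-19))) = 66789405171/699564775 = 95.47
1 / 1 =1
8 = 8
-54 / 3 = -18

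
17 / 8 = 2.12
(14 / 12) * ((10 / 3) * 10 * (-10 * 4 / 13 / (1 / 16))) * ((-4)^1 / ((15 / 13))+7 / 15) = 224000 / 39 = 5743.59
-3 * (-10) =30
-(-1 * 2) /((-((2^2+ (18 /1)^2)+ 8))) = -1 /168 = -0.01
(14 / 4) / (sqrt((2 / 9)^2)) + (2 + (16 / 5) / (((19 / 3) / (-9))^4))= 80276179 / 2606420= 30.80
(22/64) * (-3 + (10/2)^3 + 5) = 43.66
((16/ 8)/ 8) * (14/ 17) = 7/ 34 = 0.21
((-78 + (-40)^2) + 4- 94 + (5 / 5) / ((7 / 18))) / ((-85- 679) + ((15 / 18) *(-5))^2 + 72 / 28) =-361512 / 187505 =-1.93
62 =62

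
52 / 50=26 / 25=1.04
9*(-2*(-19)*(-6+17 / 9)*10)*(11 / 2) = -77330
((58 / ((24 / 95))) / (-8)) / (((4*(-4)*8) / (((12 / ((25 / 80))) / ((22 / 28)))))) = 3857 / 352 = 10.96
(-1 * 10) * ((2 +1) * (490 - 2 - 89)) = -11970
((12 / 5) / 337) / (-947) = -12 / 1595695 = -0.00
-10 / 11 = -0.91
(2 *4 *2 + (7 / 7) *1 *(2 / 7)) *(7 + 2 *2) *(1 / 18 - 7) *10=-261250 / 21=-12440.48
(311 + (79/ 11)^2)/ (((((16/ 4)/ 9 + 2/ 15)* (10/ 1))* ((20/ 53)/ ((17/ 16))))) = 11117439/ 62920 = 176.69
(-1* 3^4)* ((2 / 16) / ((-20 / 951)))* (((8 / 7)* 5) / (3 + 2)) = 77031 / 140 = 550.22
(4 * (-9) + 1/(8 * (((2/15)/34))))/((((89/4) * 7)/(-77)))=363/178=2.04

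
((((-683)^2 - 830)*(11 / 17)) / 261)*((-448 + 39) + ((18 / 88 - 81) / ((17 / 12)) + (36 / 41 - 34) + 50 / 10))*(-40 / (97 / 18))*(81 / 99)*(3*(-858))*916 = -272269904764225380480 / 33331237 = -8168610866864.18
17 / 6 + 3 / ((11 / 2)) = 223 / 66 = 3.38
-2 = -2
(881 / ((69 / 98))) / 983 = 86338 / 67827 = 1.27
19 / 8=2.38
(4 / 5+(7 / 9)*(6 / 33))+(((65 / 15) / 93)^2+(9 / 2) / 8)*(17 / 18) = 1818325247 / 1233001440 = 1.47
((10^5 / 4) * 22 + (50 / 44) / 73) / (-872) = -883300025 / 1400432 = -630.73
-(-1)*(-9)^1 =-9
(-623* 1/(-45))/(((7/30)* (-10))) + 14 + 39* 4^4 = 149881/15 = 9992.07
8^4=4096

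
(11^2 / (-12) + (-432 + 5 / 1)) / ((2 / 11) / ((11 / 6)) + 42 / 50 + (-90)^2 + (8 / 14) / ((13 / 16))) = -1443817375 / 26762155572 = -0.05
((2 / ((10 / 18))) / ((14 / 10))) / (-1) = -2.57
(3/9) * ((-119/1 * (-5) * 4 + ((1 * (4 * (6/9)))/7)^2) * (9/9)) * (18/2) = 1049644/147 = 7140.44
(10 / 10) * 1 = 1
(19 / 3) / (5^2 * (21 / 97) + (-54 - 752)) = -1843 / 232971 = -0.01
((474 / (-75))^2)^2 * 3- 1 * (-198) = 1946947638 / 390625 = 4984.19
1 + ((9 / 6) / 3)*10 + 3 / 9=19 / 3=6.33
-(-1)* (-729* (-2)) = 1458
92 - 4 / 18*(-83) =994 / 9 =110.44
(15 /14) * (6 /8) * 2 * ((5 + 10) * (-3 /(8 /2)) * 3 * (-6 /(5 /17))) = 61965 /56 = 1106.52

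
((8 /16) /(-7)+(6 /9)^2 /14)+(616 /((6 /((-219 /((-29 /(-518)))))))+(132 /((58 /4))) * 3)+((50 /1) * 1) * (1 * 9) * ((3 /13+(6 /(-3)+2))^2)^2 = -41909880214165 /104361894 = -401582.21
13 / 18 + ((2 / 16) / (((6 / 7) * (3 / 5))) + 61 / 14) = 5365 / 1008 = 5.32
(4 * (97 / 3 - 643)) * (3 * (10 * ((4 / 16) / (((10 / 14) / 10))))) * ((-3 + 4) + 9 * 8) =-18723040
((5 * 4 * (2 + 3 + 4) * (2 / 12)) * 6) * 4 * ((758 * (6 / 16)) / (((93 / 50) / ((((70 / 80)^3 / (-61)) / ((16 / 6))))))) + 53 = -387425699 / 968192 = -400.15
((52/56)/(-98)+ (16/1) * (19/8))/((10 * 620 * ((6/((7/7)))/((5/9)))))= 52123/91869120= 0.00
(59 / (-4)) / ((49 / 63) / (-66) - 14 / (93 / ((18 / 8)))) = 543213 / 12908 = 42.08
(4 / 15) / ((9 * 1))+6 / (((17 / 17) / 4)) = 3244 / 135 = 24.03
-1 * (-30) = 30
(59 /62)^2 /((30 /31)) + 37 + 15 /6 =150421 /3720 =40.44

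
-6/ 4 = -3/ 2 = -1.50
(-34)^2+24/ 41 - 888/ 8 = 42869/ 41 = 1045.59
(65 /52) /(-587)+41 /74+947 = 82319521 /86876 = 947.55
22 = 22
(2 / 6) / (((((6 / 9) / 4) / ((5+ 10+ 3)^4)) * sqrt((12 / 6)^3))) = 52488 * sqrt(2) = 74229.24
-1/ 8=-0.12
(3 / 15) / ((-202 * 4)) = -1 / 4040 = -0.00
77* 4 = 308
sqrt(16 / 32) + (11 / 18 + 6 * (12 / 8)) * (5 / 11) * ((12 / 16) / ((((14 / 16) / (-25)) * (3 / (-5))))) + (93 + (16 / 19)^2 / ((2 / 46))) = sqrt(2) / 2 + 66379598 / 250173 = 266.04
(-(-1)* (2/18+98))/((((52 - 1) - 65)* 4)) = -883/504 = -1.75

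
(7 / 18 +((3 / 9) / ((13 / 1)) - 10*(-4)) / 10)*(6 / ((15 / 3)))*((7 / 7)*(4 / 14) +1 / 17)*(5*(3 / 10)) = 15047 / 5525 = 2.72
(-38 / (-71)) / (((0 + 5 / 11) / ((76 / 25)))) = 31768 / 8875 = 3.58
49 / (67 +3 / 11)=0.73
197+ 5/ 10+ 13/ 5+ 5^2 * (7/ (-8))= 7129/ 40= 178.22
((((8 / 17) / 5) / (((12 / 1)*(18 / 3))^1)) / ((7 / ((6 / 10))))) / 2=1 / 17850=0.00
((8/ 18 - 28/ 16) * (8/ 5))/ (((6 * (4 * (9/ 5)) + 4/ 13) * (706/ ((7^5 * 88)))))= -32274242/ 320877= -100.58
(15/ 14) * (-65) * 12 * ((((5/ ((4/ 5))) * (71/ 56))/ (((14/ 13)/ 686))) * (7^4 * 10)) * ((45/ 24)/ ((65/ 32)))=-186985378125/ 2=-93492689062.50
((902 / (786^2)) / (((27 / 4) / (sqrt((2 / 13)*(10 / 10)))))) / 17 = 902*sqrt(26) / 921597183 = 0.00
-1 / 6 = -0.17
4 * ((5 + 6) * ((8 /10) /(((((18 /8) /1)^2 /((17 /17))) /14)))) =39424 /405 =97.34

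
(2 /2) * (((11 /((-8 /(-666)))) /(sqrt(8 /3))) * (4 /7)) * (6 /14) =10989 * sqrt(6) /196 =137.33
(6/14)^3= 27/343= 0.08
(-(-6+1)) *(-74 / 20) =-37 / 2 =-18.50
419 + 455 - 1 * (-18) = 892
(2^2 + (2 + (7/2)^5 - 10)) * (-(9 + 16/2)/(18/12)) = -283543/48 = -5907.15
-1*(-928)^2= -861184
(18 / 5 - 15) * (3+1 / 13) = -456 / 13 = -35.08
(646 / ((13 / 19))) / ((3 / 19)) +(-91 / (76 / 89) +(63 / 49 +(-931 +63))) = 5006.36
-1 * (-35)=35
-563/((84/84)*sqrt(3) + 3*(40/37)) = -833240/3431 + 770747*sqrt(3)/10293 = -113.16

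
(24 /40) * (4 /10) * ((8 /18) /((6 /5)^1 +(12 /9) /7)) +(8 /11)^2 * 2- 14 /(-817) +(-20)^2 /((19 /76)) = 57774044546 /36082805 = 1601.15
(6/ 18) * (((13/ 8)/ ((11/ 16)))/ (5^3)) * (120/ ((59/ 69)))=14352/ 16225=0.88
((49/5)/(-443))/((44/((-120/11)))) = 294/53603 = 0.01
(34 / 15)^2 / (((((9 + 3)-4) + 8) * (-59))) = -289 / 53100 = -0.01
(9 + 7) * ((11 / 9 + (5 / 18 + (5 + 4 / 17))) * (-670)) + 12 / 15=-6137132 / 85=-72201.55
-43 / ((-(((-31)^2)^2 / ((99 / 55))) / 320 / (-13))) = -321984 / 923521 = -0.35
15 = 15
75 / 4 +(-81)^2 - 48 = 26127 / 4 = 6531.75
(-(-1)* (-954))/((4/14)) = -3339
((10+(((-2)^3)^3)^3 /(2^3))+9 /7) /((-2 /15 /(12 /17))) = 10569638970 /119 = 88820495.55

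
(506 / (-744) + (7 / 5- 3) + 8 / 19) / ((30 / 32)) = -262796 / 132525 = -1.98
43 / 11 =3.91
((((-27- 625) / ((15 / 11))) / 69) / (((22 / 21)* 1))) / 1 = -6.61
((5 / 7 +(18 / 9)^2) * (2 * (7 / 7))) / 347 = 66 / 2429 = 0.03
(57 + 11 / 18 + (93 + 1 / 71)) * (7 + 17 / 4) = 962495 / 568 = 1694.53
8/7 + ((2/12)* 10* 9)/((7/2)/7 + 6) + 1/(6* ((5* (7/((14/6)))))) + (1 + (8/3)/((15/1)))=37997/8190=4.64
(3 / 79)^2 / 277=9 / 1728757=0.00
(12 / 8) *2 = 3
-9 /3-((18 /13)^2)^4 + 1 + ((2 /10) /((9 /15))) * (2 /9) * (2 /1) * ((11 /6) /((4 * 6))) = -12288209163565 /792890260812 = -15.50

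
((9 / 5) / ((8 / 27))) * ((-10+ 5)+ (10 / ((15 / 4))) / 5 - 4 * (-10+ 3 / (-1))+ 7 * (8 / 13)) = 818829 / 2600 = 314.93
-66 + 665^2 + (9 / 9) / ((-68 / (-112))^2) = 127784735 / 289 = 442161.71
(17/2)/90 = 17/180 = 0.09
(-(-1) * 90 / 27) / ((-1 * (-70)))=1 / 21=0.05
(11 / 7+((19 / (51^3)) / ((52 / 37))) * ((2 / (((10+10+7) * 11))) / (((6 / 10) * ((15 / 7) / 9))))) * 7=11267675689 / 1024331022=11.00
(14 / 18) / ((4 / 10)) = 35 / 18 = 1.94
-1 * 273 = -273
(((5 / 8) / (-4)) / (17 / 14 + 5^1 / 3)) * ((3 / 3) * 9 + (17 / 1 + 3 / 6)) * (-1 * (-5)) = -7.19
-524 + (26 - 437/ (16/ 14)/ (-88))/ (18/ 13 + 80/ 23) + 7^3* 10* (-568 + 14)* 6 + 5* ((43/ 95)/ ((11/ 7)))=-20159176330647/ 1768064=-11401836.32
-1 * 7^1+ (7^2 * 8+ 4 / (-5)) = 1921 / 5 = 384.20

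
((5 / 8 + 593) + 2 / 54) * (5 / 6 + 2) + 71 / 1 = 2271943 / 1296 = 1753.04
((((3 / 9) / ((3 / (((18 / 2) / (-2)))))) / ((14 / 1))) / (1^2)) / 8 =-1 / 224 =-0.00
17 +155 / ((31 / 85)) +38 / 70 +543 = 34494 / 35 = 985.54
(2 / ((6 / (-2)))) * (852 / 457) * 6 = -7.46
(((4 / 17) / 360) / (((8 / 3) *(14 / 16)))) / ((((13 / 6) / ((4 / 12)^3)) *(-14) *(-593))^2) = 1 / 842064592553730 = 0.00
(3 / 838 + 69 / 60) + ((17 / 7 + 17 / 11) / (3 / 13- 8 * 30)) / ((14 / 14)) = 762277121 / 670425140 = 1.14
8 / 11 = 0.73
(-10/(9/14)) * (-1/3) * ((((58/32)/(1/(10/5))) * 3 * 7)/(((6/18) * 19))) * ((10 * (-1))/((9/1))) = -35525/513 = -69.25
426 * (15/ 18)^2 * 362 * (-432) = -46263600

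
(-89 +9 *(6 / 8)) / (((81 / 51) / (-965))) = 5397245 / 108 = 49974.49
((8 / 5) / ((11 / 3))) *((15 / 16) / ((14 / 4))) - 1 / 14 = 1 / 22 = 0.05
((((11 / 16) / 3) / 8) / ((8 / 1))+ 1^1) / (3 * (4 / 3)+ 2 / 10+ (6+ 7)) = 15415 / 264192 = 0.06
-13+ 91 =78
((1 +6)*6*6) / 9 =28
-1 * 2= -2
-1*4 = -4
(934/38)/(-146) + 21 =20.83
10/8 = 5/4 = 1.25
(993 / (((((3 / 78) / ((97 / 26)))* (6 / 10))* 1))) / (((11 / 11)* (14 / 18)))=1444815 / 7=206402.14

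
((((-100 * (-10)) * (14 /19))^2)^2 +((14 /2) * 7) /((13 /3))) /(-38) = -499408000019157187 /64378574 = -7757363498.28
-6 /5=-1.20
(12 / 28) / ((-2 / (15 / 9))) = -5 / 14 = -0.36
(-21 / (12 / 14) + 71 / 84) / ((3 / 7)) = -1987 / 36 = -55.19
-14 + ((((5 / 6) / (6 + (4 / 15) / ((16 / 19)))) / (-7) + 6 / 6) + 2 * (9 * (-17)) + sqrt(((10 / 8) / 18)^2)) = -60924439 / 191016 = -318.95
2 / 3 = 0.67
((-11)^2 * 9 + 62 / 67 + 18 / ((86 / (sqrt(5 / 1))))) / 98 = 9 * sqrt(5) / 4214 + 73025 / 6566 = 11.13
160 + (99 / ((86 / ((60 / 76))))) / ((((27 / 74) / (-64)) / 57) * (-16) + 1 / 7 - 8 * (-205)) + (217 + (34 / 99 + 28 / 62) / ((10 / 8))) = 377.64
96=96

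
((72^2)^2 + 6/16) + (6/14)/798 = 200156482285/7448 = 26873856.38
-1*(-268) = 268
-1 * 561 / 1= -561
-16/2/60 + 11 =163/15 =10.87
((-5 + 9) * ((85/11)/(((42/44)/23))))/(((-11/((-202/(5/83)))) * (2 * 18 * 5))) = 13111012/10395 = 1261.28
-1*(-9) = 9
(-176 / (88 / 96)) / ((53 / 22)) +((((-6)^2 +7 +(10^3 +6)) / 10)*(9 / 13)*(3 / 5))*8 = 4631676 / 17225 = 268.89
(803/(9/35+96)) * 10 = 281050/3369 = 83.42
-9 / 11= -0.82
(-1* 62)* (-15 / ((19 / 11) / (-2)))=-20460 / 19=-1076.84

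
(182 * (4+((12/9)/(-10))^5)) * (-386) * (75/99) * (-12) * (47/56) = 716374677928/334125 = 2144031.96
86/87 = 0.99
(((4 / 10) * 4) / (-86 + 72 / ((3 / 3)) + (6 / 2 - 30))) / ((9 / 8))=-0.03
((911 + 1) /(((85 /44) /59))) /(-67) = -2367552 /5695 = -415.72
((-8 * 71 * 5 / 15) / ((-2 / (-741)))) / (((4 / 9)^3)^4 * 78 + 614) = -3301977854178198 / 28902174003697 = -114.25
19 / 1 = 19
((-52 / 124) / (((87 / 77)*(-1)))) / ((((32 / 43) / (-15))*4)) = -215215 / 115072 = -1.87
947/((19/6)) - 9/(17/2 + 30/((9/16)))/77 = 162316668/542773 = 299.05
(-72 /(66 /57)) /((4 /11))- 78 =-249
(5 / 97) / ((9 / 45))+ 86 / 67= 10017 / 6499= 1.54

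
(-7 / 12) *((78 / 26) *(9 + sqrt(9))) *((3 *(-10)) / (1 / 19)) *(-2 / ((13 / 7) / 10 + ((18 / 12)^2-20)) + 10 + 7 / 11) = 128680.27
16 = 16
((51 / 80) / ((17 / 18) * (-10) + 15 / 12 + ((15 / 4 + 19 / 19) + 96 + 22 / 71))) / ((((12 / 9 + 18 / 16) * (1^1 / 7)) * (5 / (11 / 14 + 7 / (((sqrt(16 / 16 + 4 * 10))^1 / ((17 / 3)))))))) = 1075437 / 350111900 + 27146637 * sqrt(41) / 7177293950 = 0.03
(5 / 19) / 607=5 / 11533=0.00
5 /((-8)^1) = -5 /8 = -0.62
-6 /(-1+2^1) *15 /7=-90 /7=-12.86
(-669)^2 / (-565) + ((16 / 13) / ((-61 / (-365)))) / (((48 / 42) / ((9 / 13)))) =-4587921999 / 5824585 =-787.68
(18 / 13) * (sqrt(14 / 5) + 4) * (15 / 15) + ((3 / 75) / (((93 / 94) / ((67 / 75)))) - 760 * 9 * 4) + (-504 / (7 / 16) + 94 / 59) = -3812396598184 / 133745625 + 18 * sqrt(70) / 65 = -28502.52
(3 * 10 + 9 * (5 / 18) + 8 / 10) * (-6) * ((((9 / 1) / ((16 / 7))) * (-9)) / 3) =188811 / 80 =2360.14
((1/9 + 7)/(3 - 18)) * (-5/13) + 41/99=2303/3861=0.60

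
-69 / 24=-23 / 8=-2.88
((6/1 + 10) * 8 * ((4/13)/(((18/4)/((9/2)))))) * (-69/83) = -35328/1079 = -32.74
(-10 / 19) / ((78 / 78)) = -10 / 19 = -0.53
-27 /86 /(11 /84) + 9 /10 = -7083 /4730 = -1.50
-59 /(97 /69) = -4071 /97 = -41.97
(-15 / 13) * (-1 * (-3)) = -3.46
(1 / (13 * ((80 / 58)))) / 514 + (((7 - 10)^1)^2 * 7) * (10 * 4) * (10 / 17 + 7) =86887382893 / 4543760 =19122.35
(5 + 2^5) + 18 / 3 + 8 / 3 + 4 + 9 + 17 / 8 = 1459 / 24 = 60.79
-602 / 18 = -301 / 9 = -33.44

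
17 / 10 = 1.70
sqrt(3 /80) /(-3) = -sqrt(15) /60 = -0.06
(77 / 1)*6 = 462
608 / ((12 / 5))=760 / 3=253.33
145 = 145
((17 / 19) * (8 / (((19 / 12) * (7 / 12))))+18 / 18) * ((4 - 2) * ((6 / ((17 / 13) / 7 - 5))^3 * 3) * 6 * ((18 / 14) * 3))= -2353.57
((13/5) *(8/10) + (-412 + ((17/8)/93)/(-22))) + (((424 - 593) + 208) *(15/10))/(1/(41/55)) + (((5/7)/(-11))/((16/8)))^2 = -80793091111/220558800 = -366.31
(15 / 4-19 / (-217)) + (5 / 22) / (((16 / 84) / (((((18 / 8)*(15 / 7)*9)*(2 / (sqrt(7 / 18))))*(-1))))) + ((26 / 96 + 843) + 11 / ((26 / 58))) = 118027957 / 135408-54675*sqrt(14) / 1232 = 705.60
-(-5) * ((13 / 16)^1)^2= 845 / 256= 3.30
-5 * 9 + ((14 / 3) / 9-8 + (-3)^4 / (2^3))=-9149 / 216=-42.36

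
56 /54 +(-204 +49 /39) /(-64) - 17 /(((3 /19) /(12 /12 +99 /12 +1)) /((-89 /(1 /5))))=11032043179 /22464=491098.79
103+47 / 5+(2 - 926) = -4058 / 5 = -811.60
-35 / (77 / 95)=-475 / 11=-43.18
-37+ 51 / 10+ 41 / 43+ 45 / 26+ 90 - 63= -6193 / 2795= -2.22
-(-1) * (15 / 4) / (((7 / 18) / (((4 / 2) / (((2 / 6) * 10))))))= 81 / 14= 5.79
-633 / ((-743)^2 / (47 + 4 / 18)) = -0.05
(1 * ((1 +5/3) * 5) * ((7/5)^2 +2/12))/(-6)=-638/135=-4.73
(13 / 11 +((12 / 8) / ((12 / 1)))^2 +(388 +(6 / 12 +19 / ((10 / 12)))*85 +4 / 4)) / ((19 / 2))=1668971 / 6688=249.55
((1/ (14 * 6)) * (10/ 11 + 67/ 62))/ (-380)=-1357/ 21769440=-0.00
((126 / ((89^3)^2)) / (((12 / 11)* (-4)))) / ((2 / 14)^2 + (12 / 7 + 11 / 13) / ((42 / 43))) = -441441 / 20072080379332868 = -0.00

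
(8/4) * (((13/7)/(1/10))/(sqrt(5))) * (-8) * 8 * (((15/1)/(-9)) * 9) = 49920 * sqrt(5)/7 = 15946.36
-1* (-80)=80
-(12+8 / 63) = -764 / 63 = -12.13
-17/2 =-8.50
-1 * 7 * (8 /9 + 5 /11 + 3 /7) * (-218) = 267704 /99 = 2704.08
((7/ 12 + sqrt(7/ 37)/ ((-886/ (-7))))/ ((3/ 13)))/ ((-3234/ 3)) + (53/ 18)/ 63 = 2215/ 49896 -13*sqrt(259)/ 15145284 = 0.04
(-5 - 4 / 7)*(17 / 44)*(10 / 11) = -3315 / 1694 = -1.96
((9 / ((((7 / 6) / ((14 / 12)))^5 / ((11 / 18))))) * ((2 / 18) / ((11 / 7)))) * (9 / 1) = 7 / 2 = 3.50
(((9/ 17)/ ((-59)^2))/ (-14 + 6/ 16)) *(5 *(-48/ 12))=1440/ 6450293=0.00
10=10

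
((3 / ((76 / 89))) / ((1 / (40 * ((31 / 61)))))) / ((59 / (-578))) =-47841060 / 68381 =-699.63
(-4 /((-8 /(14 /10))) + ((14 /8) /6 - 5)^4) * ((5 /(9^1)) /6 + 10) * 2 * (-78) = -1156835995757 /1492992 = -774844.07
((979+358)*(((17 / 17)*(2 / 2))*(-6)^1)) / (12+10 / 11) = -44121 / 71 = -621.42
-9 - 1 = -10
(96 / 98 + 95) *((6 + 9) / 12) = 23515 / 196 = 119.97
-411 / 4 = -102.75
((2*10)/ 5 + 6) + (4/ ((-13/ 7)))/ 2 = 116/ 13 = 8.92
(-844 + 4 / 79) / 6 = -11112 / 79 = -140.66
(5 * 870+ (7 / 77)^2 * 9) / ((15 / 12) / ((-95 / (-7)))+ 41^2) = 40003284 / 15459323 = 2.59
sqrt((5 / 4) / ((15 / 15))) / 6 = sqrt(5) / 12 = 0.19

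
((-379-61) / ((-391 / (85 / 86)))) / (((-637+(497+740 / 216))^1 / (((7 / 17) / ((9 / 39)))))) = -72072 / 4959835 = -0.01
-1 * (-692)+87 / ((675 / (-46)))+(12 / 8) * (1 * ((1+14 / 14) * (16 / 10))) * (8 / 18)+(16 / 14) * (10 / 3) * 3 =1101922 / 1575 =699.63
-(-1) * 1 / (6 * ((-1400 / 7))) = -1 / 1200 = -0.00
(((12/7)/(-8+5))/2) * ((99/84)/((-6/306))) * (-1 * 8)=-6732/49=-137.39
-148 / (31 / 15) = -2220 / 31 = -71.61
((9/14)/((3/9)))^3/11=19683/30184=0.65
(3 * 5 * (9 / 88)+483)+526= 88927 / 88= 1010.53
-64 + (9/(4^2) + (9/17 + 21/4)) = -15683/272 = -57.66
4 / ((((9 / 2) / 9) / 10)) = 80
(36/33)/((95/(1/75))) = 4/26125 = 0.00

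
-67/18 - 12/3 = -139/18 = -7.72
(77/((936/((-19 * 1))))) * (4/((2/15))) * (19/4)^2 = -2640715/2496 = -1057.98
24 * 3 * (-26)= -1872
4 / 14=0.29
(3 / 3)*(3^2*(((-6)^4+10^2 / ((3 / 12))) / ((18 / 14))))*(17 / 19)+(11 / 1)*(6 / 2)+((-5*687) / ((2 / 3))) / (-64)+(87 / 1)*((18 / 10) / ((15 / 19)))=664798363 / 60800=10934.18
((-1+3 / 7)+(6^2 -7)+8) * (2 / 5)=102 / 7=14.57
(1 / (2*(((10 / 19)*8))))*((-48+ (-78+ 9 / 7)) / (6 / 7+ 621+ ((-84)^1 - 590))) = 0.28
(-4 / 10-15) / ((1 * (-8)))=77 / 40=1.92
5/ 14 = 0.36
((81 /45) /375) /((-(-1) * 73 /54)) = 162 /45625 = 0.00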